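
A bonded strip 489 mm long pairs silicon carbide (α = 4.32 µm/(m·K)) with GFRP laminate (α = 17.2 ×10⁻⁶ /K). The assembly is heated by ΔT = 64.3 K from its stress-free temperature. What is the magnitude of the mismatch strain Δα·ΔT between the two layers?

Δα = |4.32 − 17.2|×10⁻⁶/K = 12.9×10⁻⁶/K.
Mismatch strain = Δα·ΔT = 12.9×10⁻⁶ × 64.3 = 8.28×10⁻⁴.

8.28×10⁻⁴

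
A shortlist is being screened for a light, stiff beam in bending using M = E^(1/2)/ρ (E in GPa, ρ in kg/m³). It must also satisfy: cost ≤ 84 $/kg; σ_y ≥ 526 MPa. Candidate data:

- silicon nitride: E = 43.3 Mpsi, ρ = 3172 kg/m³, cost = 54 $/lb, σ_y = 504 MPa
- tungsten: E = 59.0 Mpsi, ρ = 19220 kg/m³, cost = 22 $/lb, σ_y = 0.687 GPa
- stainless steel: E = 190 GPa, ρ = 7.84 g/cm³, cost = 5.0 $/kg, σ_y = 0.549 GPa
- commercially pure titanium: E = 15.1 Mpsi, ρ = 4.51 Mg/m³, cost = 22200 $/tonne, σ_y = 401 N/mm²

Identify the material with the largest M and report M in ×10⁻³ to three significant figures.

stainless steel, M = 1.76×10⁻³

Screen on constraints: cost ≤ 84 $/kg; σ_y ≥ 526 MPa. Survivors: tungsten, stainless steel.
Convert each candidate to consistent units, then evaluate M:
  tungsten: E = 406.8 GPa, ρ = 19220 kg/m³
  stainless steel: E = 190.0 GPa, ρ = 7840 kg/m³
  stainless steel: M = 1.76×10⁻³
  tungsten: M = 1.05×10⁻³
Stainless steel ranks first.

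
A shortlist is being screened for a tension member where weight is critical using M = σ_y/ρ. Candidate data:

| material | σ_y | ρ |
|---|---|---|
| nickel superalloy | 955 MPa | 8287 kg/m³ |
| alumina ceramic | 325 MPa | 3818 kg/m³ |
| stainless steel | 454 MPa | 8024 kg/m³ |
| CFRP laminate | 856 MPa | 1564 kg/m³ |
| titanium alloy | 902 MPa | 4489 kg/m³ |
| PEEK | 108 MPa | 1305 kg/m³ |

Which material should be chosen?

CFRP laminate

Computing M directly (units already consistent):
  CFRP laminate: M = 547 kN·m/kg
  titanium alloy: M = 201 kN·m/kg
  nickel superalloy: M = 115 kN·m/kg
  alumina ceramic: M = 85.1 kN·m/kg
  PEEK: M = 82.8 kN·m/kg
  stainless steel: M = 56.6 kN·m/kg
CFRP laminate ranks first.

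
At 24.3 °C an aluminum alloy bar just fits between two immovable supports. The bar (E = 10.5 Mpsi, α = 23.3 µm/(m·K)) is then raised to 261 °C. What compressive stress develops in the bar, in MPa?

399 MPa

E = 10.5 Mpsi = 72.39 GPa.
ΔT = 236.7 K. Constrained thermal stress σ = E·α·ΔT = 72.39×10³ MPa × 23.3×10⁻⁶ × 236.7 = 399 MPa (compressive).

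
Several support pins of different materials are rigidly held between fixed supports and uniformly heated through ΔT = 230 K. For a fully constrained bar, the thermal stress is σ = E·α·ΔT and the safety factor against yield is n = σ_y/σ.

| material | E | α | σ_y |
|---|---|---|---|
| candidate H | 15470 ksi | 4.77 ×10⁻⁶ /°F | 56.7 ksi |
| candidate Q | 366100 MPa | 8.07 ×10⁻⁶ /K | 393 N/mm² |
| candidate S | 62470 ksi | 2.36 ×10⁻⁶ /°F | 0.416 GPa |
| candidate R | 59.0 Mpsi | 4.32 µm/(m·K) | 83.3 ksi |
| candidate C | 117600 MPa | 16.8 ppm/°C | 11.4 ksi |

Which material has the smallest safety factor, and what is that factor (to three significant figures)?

Per material, after unit conversion:
  candidate H: E = 106.7, α = 8.59, σ_y = 390.9 → σ = 211 MPa, n = 1.86
  candidate Q: E = 366.1, α = 8.07, σ_y = 393.0 → σ = 680 MPa, n = 0.578
  candidate S: E = 430.7, α = 4.25, σ_y = 416.0 → σ = 421 MPa, n = 0.989
  candidate R: E = 406.8, α = 4.32, σ_y = 574.3 → σ = 404 MPa, n = 1.42
  candidate C: E = 117.6, α = 16.8, σ_y = 78.60 → σ = 454 MPa, n = 0.173
Smallest n: candidate C with n = 0.173.

candidate C, n = 0.173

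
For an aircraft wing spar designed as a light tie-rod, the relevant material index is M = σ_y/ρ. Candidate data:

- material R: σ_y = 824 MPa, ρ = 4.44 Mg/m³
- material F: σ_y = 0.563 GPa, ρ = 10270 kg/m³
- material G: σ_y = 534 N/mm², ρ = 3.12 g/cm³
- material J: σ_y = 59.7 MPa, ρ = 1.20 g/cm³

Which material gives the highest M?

material R

Convert each candidate to consistent units, then evaluate M:
  material R: σ_y = 824.0 MPa, ρ = 4440 kg/m³
  material F: σ_y = 563.0 MPa, ρ = 10270 kg/m³
  material G: σ_y = 534.0 MPa, ρ = 3120 kg/m³
  material J: σ_y = 59.70 MPa, ρ = 1200 kg/m³
  material R: M = 186 kN·m/kg
  material G: M = 171 kN·m/kg
  material F: M = 54.8 kN·m/kg
  material J: M = 49.8 kN·m/kg
The maximum is for material R.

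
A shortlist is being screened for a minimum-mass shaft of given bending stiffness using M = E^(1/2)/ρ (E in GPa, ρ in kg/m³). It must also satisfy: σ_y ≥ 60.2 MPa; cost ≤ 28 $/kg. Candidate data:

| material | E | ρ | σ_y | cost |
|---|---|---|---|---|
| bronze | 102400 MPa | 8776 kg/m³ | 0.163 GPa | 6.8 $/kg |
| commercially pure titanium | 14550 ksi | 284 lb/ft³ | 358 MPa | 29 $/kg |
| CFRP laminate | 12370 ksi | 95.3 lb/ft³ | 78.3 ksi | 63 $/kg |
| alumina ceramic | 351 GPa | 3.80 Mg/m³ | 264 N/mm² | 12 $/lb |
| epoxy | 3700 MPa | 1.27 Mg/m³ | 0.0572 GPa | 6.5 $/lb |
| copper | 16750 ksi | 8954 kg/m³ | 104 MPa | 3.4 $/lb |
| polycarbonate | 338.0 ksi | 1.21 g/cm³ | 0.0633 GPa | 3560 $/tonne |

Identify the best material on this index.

Screen on constraints: σ_y ≥ 60.2 MPa; cost ≤ 28 $/kg. Survivors: bronze, alumina ceramic, copper, polycarbonate.
Convert each candidate to consistent units, then evaluate M:
  bronze: E = 102.4 GPa, ρ = 8776 kg/m³
  alumina ceramic: E = 351.0 GPa, ρ = 3800 kg/m³
  copper: E = 115.5 GPa, ρ = 8954 kg/m³
  polycarbonate: E = 2.330 GPa, ρ = 1210 kg/m³
  alumina ceramic: M = 4.93×10⁻³
  polycarbonate: M = 1.26×10⁻³
  copper: M = 1.20×10⁻³
  bronze: M = 1.15×10⁻³
Alumina ceramic ranks first.

alumina ceramic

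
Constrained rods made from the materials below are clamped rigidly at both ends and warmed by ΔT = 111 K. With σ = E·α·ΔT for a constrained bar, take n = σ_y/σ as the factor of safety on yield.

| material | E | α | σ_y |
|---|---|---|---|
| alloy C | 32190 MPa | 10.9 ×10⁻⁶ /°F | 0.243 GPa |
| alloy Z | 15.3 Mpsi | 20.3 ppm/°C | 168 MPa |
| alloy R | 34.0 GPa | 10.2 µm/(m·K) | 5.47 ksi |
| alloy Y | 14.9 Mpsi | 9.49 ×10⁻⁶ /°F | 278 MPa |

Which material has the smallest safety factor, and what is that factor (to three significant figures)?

In consistent units (E in GPa, α in ×10⁻⁶/K, σ_y in MPa):
  alloy C: E = 32.19, α = 19.6, σ_y = 243.0 → σ = 70.1 MPa, n = 3.47
  alloy Z: E = 105.5, α = 20.3, σ_y = 168.0 → σ = 238 MPa, n = 0.707
  alloy R: E = 34.00, α = 10.2, σ_y = 37.71 → σ = 38.5 MPa, n = 0.980
  alloy Y: E = 102.7, α = 17.1, σ_y = 278.0 → σ = 195 MPa, n = 1.43
Alloy Z has the lowest safety factor, n = 0.707.

alloy Z, n = 0.707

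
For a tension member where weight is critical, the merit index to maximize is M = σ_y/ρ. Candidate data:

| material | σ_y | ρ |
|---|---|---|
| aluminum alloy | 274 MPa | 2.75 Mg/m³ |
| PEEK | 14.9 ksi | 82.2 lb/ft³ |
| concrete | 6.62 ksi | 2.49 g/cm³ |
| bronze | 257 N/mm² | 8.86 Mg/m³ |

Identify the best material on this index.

Normalizing units and computing the index:
  aluminum alloy: σ_y = 274.0 MPa, ρ = 2750 kg/m³
  PEEK: σ_y = 102.7 MPa, ρ = 1317 kg/m³
  concrete: σ_y = 45.64 MPa, ρ = 2490 kg/m³
  bronze: σ_y = 257.0 MPa, ρ = 8860 kg/m³
  aluminum alloy: M = 99.6 kN·m/kg
  PEEK: M = 78.0 kN·m/kg
  bronze: M = 29.0 kN·m/kg
  concrete: M = 18.3 kN·m/kg
Aluminum alloy has the largest M.

aluminum alloy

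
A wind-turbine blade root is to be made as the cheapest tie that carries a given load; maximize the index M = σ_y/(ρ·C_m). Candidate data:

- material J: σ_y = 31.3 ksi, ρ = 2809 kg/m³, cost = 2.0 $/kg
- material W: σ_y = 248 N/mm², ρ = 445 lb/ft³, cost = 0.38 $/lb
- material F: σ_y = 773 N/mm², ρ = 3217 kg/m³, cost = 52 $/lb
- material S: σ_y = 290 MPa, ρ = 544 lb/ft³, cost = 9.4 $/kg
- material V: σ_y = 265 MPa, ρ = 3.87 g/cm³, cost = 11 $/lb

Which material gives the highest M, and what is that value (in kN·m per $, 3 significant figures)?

material W, M = 41.5 kN·m per $

Putting every candidate on a common basis:
  material J: σ_y = 215.8 MPa, ρ = 2809 kg/m³, cost = 2.000 $/kg
  material W: σ_y = 248.0 MPa, ρ = 7128 kg/m³, cost = 0.8377 $/kg
  material F: σ_y = 773.0 MPa, ρ = 3217 kg/m³, cost = 114.6 $/kg
  material S: σ_y = 290.0 MPa, ρ = 8714 kg/m³, cost = 9.400 $/kg
  material V: σ_y = 265.0 MPa, ρ = 3870 kg/m³, cost = 24.25 $/kg
  material W: M = 41.5 kN·m per $
  material J: M = 38.4 kN·m per $
  material S: M = 3.54 kN·m per $
  material V: M = 2.82 kN·m per $
  material F: M = 2.10 kN·m per $
The maximum is for material W.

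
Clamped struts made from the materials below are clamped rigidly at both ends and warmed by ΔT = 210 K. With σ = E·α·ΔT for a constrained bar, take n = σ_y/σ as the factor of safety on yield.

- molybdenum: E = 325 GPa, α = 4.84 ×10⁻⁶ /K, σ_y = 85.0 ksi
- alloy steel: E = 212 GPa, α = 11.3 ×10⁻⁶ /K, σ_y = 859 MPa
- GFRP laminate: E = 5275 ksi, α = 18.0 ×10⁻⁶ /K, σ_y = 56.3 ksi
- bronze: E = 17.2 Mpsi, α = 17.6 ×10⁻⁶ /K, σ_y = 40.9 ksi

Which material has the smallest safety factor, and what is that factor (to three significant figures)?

With everything in SI (GPa, ×10⁻⁶/K, MPa):
  molybdenum: E = 325.0, α = 4.84, σ_y = 586.1 → σ = 330 MPa, n = 1.77
  alloy steel: E = 212.0, α = 11.3, σ_y = 859.0 → σ = 503 MPa, n = 1.71
  GFRP laminate: E = 36.37, α = 18.0, σ_y = 388.2 → σ = 137 MPa, n = 2.82
  bronze: E = 118.6, α = 17.6, σ_y = 282.0 → σ = 438 MPa, n = 0.643
Smallest n: bronze with n = 0.643.

bronze, n = 0.643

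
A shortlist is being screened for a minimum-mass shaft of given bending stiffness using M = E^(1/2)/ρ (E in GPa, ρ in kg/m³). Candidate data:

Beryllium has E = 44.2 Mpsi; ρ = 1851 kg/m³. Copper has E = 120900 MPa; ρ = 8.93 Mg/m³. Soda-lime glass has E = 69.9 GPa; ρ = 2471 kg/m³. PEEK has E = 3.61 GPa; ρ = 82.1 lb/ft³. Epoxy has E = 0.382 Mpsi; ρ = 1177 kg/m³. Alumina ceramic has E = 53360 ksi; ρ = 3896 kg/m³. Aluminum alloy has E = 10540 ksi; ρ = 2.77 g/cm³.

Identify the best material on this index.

Putting every candidate on a common basis:
  beryllium: E = 304.7 GPa, ρ = 1851 kg/m³
  copper: E = 120.9 GPa, ρ = 8930 kg/m³
  soda-lime glass: E = 69.90 GPa, ρ = 2471 kg/m³
  PEEK: E = 3.610 GPa, ρ = 1315 kg/m³
  epoxy: E = 2.634 GPa, ρ = 1177 kg/m³
  alumina ceramic: E = 367.9 GPa, ρ = 3896 kg/m³
  aluminum alloy: E = 72.67 GPa, ρ = 2770 kg/m³
  beryllium: M = 9.43×10⁻³
  alumina ceramic: M = 4.92×10⁻³
  soda-lime glass: M = 3.38×10⁻³
  aluminum alloy: M = 3.08×10⁻³
  PEEK: M = 1.44×10⁻³
  epoxy: M = 1.38×10⁻³
  copper: M = 1.23×10⁻³
Highest index: beryllium.

beryllium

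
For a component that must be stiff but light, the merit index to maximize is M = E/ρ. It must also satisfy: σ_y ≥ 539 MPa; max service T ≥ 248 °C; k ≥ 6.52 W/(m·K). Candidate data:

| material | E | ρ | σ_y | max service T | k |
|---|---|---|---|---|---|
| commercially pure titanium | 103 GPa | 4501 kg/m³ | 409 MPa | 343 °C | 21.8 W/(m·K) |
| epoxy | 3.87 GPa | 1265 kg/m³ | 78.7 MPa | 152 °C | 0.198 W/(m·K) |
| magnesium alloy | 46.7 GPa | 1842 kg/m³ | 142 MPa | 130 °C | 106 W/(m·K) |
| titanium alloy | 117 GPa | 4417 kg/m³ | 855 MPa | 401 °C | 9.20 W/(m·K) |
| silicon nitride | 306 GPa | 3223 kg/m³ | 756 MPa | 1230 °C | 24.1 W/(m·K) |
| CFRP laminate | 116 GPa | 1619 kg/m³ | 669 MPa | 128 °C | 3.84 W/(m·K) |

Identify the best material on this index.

silicon nitride

Screen on constraints: σ_y ≥ 539 MPa; max service T ≥ 248 °C; k ≥ 6.52 W/(m·K). Survivors: titanium alloy, silicon nitride.
Per-candidate index values:
  silicon nitride: M = 94.9 MN·m/kg
  titanium alloy: M = 26.5 MN·m/kg
The maximum is for silicon nitride.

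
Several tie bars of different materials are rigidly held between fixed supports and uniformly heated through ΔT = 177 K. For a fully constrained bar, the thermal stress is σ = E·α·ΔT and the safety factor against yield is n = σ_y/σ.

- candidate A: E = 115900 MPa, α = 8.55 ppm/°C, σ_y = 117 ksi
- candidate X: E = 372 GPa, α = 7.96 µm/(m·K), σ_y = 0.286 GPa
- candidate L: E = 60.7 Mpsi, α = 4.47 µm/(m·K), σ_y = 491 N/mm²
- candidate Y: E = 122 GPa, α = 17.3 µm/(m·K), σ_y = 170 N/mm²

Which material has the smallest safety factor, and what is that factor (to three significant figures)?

candidate Y, n = 0.455

In consistent units (E in GPa, α in ×10⁻⁶/K, σ_y in MPa):
  candidate A: E = 115.9, α = 8.55, σ_y = 806.7 → σ = 175 MPa, n = 4.60
  candidate X: E = 372.0, α = 7.96, σ_y = 286.0 → σ = 524 MPa, n = 0.546
  candidate L: E = 418.5, α = 4.47, σ_y = 491.0 → σ = 331 MPa, n = 1.48
  candidate Y: E = 122.0, α = 17.3, σ_y = 170.0 → σ = 374 MPa, n = 0.455
Smallest n: candidate Y with n = 0.455.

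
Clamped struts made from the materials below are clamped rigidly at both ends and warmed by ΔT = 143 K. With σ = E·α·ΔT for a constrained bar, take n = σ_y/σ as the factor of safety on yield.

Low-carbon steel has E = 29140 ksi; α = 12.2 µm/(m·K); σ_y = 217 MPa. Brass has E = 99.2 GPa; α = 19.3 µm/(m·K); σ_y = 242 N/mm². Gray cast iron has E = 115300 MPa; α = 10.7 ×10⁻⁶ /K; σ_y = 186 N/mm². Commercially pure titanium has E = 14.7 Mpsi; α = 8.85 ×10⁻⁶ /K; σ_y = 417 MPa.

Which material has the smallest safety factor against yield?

With everything in SI (GPa, ×10⁻⁶/K, MPa):
  low-carbon steel: E = 200.9, α = 12.2, σ_y = 217.0 → σ = 351 MPa, n = 0.619
  brass: E = 99.20, α = 19.3, σ_y = 242.0 → σ = 274 MPa, n = 0.884
  gray cast iron: E = 115.3, α = 10.7, σ_y = 186.0 → σ = 176 MPa, n = 1.05
  commercially pure titanium: E = 101.4, α = 8.85, σ_y = 417.0 → σ = 128 MPa, n = 3.25
The minimum is low-carbon steel at n = 0.619.

low-carbon steel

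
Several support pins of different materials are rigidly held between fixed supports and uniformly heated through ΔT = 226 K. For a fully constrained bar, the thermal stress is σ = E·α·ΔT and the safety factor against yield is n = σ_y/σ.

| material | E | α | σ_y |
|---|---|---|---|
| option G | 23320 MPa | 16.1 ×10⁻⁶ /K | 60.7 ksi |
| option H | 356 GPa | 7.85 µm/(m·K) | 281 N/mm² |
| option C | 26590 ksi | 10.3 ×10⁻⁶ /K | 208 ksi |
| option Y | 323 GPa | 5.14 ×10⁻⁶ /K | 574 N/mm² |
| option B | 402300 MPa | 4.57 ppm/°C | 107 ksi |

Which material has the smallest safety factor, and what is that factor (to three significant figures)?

option H, n = 0.445

Per material, after unit conversion:
  option G: E = 23.32, α = 16.1, σ_y = 418.5 → σ = 84.9 MPa, n = 4.93
  option H: E = 356.0, α = 7.85, σ_y = 281.0 → σ = 632 MPa, n = 0.445
  option C: E = 183.3, α = 10.3, σ_y = 1434 → σ = 427 MPa, n = 3.36
  option Y: E = 323.0, α = 5.14, σ_y = 574.0 → σ = 375 MPa, n = 1.53
  option B: E = 402.3, α = 4.57, σ_y = 737.7 → σ = 416 MPa, n = 1.78
Option H has the lowest safety factor, n = 0.445.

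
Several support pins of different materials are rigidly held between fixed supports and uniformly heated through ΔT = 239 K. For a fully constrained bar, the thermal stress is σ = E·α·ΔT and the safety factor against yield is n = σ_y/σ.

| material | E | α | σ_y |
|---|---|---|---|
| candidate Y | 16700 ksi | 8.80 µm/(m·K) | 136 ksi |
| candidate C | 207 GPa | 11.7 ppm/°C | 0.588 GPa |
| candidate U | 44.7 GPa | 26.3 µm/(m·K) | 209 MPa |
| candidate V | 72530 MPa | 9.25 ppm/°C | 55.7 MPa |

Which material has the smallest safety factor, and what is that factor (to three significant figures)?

Per material, after unit conversion:
  candidate Y: E = 115.1, α = 8.80, σ_y = 937.7 → σ = 242 MPa, n = 3.87
  candidate C: E = 207.0, α = 11.7, σ_y = 588.0 → σ = 579 MPa, n = 1.02
  candidate U: E = 44.70, α = 26.3, σ_y = 209.0 → σ = 281 MPa, n = 0.744
  candidate V: E = 72.53, α = 9.25, σ_y = 55.70 → σ = 160 MPa, n = 0.347
The minimum is candidate V at n = 0.347.

candidate V, n = 0.347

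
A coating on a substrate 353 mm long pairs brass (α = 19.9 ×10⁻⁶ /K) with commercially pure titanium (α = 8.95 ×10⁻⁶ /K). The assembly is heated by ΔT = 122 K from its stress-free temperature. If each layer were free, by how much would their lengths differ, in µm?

472 µm

Δα = |19.9 − 8.95|×10⁻⁶/K = 10.9×10⁻⁶/K.
ΔL_mismatch = Δα·L·ΔT = 10.9×10⁻⁶ × 353.0 mm × 122.0 K = 472 µm.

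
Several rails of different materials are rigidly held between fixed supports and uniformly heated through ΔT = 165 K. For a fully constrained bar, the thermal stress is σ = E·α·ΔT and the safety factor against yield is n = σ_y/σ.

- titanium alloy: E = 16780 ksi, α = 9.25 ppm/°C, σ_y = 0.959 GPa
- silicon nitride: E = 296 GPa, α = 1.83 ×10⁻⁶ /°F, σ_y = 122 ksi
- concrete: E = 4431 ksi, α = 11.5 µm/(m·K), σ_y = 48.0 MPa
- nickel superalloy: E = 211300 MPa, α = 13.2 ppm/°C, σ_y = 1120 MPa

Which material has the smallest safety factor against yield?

concrete

In consistent units (E in GPa, α in ×10⁻⁶/K, σ_y in MPa):
  titanium alloy: E = 115.7, α = 9.25, σ_y = 959.0 → σ = 177 MPa, n = 5.43
  silicon nitride: E = 296.0, α = 3.29, σ_y = 841.2 → σ = 161 MPa, n = 5.23
  concrete: E = 30.55, α = 11.5, σ_y = 48.00 → σ = 58.0 MPa, n = 0.828
  nickel superalloy: E = 211.3, α = 13.2, σ_y = 1120 → σ = 460 MPa, n = 2.43
The minimum is concrete at n = 0.828.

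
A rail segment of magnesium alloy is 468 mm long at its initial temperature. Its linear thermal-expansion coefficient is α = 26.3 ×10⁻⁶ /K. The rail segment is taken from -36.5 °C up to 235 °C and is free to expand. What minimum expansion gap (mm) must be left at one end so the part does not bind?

ΔT = 235 − (-36.5) = 271.5 K.
ΔL = α·L₀·ΔT = 26.3×10⁻⁶ × 468 mm × 271.5 K = 3.34 mm.

3.34 mm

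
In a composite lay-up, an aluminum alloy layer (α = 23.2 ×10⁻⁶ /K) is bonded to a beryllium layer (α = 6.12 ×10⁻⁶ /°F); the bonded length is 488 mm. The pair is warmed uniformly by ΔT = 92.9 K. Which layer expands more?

aluminum alloy

beryllium: α = 6.12×10⁻⁶/°F × 9/5 = 11.0×10⁻⁶/K.
α(aluminum alloy) = 23.2×10⁻⁶/K vs α(beryllium) = 11.0×10⁻⁶/K.
Higher α expands more for the same ΔT: aluminum alloy.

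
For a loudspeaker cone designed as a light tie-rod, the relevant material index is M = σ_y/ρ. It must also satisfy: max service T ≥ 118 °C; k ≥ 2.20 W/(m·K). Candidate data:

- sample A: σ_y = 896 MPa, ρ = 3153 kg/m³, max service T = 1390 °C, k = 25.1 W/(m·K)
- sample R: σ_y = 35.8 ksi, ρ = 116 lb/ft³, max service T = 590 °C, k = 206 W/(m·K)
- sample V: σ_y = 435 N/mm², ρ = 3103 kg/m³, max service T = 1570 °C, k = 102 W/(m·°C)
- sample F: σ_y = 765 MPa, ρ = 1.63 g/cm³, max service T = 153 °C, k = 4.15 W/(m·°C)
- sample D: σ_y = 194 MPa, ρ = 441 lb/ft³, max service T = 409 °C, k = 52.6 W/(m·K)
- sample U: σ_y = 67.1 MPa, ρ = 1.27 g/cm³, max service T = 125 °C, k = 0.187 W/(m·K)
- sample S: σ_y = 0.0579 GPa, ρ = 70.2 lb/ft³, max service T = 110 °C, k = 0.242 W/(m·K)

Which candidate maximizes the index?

sample F

Screen on constraints: max service T ≥ 118 °C; k ≥ 2.20 W/(m·K). Survivors: sample A, sample R, sample V, sample F, sample D.
After converting to SI:
  sample A: σ_y = 896.0 MPa, ρ = 3153 kg/m³
  sample R: σ_y = 246.8 MPa, ρ = 1858 kg/m³
  sample V: σ_y = 435.0 MPa, ρ = 3103 kg/m³
  sample F: σ_y = 765.0 MPa, ρ = 1630 kg/m³
  sample D: σ_y = 194.0 MPa, ρ = 7064 kg/m³
  sample F: M = 469 kN·m/kg
  sample A: M = 284 kN·m/kg
  sample V: M = 140 kN·m/kg
  sample R: M = 133 kN·m/kg
  sample D: M = 27.5 kN·m/kg
The maximum is for sample F.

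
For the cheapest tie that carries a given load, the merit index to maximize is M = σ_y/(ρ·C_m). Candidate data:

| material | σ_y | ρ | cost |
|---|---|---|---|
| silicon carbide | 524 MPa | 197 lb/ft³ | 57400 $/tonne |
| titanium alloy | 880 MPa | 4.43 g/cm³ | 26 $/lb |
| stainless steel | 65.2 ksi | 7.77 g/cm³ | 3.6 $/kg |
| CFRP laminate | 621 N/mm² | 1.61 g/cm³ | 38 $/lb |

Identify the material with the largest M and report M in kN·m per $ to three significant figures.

stainless steel, M = 16.1 kN·m per $

Normalizing units and computing the index:
  silicon carbide: σ_y = 524.0 MPa, ρ = 3156 kg/m³, cost = 57.40 $/kg
  titanium alloy: σ_y = 880.0 MPa, ρ = 4430 kg/m³, cost = 57.32 $/kg
  stainless steel: σ_y = 449.5 MPa, ρ = 7770 kg/m³, cost = 3.600 $/kg
  CFRP laminate: σ_y = 621.0 MPa, ρ = 1610 kg/m³, cost = 83.77 $/kg
  stainless steel: M = 16.1 kN·m per $
  CFRP laminate: M = 4.60 kN·m per $
  titanium alloy: M = 3.47 kN·m per $
  silicon carbide: M = 2.89 kN·m per $
Stainless steel has the largest M.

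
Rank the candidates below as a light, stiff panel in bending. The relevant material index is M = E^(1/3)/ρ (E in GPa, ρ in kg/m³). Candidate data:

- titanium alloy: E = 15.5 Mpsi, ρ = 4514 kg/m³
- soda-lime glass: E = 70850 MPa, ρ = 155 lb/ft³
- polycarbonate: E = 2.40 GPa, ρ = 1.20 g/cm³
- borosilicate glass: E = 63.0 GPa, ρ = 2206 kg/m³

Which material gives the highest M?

Putting every candidate on a common basis:
  titanium alloy: E = 106.9 GPa, ρ = 4514 kg/m³
  soda-lime glass: E = 70.85 GPa, ρ = 2483 kg/m³
  polycarbonate: E = 2.400 GPa, ρ = 1200 kg/m³
  borosilicate glass: E = 63.00 GPa, ρ = 2206 kg/m³
  borosilicate glass: M = 1.80×10⁻³
  soda-lime glass: M = 1.67×10⁻³
  polycarbonate: M = 1.12×10⁻³
  titanium alloy: M = 1.05×10⁻³
Borosilicate glass ranks first.

borosilicate glass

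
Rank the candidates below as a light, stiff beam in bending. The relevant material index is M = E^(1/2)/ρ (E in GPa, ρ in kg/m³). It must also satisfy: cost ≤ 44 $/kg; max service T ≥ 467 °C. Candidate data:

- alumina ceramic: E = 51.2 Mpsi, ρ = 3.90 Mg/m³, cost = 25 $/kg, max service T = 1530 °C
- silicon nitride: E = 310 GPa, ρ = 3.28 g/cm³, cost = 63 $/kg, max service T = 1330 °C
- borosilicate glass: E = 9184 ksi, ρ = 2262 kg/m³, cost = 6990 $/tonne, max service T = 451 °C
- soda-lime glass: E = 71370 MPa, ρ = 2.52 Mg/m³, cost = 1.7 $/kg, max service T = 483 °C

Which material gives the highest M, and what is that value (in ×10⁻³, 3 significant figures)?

alumina ceramic, M = 4.82×10⁻³

Screen on constraints: cost ≤ 44 $/kg; max service T ≥ 467 °C. Survivors: alumina ceramic, soda-lime glass.
In SI units:
  alumina ceramic: E = 353.0 GPa, ρ = 3900 kg/m³
  soda-lime glass: E = 71.37 GPa, ρ = 2520 kg/m³
  alumina ceramic: M = 4.82×10⁻³
  soda-lime glass: M = 3.35×10⁻³
Alumina ceramic ranks first.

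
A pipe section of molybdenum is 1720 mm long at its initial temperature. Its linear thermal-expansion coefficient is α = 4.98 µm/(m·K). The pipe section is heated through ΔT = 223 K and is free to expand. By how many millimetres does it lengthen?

ΔL = α·L₀·ΔT = 4.98×10⁻⁶ × 1720 mm × 223.0 K = 1.91 mm.

1.91 mm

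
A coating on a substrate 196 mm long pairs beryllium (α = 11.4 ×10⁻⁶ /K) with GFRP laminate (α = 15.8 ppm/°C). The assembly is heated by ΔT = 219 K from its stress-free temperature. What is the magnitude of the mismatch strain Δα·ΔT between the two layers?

9.64×10⁻⁴

Δα = |11.4 − 15.8|×10⁻⁶/K = 4.40×10⁻⁶/K.
Mismatch strain = Δα·ΔT = 4.40×10⁻⁶ × 219.0 = 9.64×10⁻⁴.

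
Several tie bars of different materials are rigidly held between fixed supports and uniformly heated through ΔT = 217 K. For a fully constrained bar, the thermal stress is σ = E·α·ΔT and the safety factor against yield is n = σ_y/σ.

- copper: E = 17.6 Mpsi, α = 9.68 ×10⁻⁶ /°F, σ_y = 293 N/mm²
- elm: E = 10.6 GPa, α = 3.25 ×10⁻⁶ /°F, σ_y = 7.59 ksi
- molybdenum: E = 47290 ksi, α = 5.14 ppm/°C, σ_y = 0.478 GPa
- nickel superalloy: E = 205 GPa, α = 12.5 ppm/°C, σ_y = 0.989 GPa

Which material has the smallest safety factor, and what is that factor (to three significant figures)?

Converting E to GPa, α to ×10⁻⁶/K, σ_y to MPa, then σ and n for each:
  copper: E = 121.3, α = 17.4, σ_y = 293.0 → σ = 459 MPa, n = 0.639
  elm: E = 10.60, α = 5.85, σ_y = 52.33 → σ = 13.5 MPa, n = 3.89
  molybdenum: E = 326.1, α = 5.14, σ_y = 478.0 → σ = 364 MPa, n = 1.31
  nickel superalloy: E = 205.0, α = 12.5, σ_y = 989.0 → σ = 556 MPa, n = 1.78
Smallest n: copper with n = 0.639.

copper, n = 0.639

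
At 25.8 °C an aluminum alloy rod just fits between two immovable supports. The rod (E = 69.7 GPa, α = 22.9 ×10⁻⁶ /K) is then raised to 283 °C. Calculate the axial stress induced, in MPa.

ΔT = 257.2 K. Constrained thermal stress σ = E·α·ΔT = 69.70×10³ MPa × 22.9×10⁻⁶ × 257.2 = 411 MPa (compressive).

411 MPa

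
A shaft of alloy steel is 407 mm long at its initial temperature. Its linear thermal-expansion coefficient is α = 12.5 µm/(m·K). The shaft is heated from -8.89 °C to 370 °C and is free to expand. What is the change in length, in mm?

1.93 mm

ΔT = 370 − (-8.89) = 378.9 K.
ΔL = α·L₀·ΔT = 12.5×10⁻⁶ × 407 mm × 378.9 K = 1.93 mm.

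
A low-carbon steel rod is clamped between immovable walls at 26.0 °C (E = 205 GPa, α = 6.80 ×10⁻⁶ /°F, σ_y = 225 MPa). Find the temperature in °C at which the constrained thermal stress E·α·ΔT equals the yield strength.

116 °C

α = 6.80×10⁻⁶/°F × 9/5 = 12.2×10⁻⁶/K.
E·α·ΔT = 225.0 MPa ⇒ ΔT = 225.0 / (205.0×10³ × 12.2×10⁻⁶) = 89.67 K.
T = 26.0 + 89.67 = 115.7 °C.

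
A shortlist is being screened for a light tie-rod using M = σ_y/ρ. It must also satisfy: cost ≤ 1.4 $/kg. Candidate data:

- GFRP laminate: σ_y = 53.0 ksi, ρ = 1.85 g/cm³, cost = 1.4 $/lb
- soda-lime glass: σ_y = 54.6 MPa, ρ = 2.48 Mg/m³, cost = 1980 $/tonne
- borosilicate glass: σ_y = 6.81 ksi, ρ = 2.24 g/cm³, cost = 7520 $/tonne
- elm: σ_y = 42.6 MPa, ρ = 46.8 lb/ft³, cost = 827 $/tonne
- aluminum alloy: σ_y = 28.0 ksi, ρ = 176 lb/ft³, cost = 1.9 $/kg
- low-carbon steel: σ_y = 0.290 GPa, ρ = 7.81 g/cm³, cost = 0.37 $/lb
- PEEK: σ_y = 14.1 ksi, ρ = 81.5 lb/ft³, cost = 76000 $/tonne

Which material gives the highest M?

Screen on constraints: cost ≤ 1.4 $/kg. Survivors: elm, low-carbon steel.
In SI units:
  elm: σ_y = 42.60 MPa, ρ = 749.7 kg/m³
  low-carbon steel: σ_y = 290.0 MPa, ρ = 7810 kg/m³
  elm: M = 56.8 kN·m/kg
  low-carbon steel: M = 37.1 kN·m/kg
The maximum is for elm.

elm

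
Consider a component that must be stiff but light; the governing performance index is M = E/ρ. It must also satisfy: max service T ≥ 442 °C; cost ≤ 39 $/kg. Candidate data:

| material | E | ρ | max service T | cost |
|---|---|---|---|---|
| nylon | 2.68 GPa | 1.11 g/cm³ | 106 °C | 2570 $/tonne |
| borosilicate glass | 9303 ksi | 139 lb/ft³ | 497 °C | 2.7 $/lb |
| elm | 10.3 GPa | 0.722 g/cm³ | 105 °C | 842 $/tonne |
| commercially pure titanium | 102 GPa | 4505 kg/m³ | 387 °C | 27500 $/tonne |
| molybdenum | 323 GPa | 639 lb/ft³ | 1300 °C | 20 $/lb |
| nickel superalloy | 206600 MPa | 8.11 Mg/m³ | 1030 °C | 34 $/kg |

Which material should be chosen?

borosilicate glass

Screen on constraints: max service T ≥ 442 °C; cost ≤ 39 $/kg. Survivors: borosilicate glass, nickel superalloy.
Convert each candidate to consistent units, then evaluate M:
  borosilicate glass: E = 64.14 GPa, ρ = 2227 kg/m³
  nickel superalloy: E = 206.6 GPa, ρ = 8110 kg/m³
  borosilicate glass: M = 28.8 MN·m/kg
  nickel superalloy: M = 25.5 MN·m/kg
Highest index: borosilicate glass.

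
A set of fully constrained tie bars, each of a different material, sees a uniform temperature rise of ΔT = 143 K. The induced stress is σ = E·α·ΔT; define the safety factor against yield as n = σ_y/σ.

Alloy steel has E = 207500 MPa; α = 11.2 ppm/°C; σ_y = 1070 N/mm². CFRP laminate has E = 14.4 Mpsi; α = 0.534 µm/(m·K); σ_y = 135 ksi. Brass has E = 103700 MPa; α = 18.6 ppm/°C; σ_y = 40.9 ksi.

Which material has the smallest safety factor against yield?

brass

With everything in SI (GPa, ×10⁻⁶/K, MPa):
  alloy steel: E = 207.5, α = 11.2, σ_y = 1070 → σ = 332 MPa, n = 3.22
  CFRP laminate: E = 99.28, α = 0.534, σ_y = 930.8 → σ = 7.58 MPa, n = 123
  brass: E = 103.7, α = 18.6, σ_y = 282.0 → σ = 276 MPa, n = 1.02
Brass has the lowest safety factor, n = 1.02.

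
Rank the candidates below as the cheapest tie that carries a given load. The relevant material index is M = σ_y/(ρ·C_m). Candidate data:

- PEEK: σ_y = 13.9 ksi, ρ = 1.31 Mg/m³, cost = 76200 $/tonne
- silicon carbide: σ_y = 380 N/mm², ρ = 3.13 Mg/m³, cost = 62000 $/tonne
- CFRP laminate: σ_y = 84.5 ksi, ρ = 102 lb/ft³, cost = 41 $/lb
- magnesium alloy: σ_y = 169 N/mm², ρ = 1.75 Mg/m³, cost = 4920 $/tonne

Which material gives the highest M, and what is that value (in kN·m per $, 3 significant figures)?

After converting to SI:
  PEEK: σ_y = 95.84 MPa, ρ = 1310 kg/m³, cost = 76.20 $/kg
  silicon carbide: σ_y = 380.0 MPa, ρ = 3130 kg/m³, cost = 62.00 $/kg
  CFRP laminate: σ_y = 582.6 MPa, ρ = 1634 kg/m³, cost = 90.39 $/kg
  magnesium alloy: σ_y = 169.0 MPa, ρ = 1750 kg/m³, cost = 4.920 $/kg
  magnesium alloy: M = 19.6 kN·m per $
  CFRP laminate: M = 3.94 kN·m per $
  silicon carbide: M = 1.96 kN·m per $
  PEEK: M = 0.960 kN·m per $
Magnesium alloy ranks first.

magnesium alloy, M = 19.6 kN·m per $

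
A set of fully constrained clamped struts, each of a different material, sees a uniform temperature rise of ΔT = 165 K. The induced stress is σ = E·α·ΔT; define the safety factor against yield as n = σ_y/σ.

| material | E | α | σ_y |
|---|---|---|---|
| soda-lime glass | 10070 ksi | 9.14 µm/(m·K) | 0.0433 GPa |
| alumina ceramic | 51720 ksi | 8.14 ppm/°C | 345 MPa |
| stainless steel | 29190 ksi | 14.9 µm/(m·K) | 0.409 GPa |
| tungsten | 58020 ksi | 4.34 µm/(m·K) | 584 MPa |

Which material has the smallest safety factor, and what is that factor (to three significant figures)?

soda-lime glass, n = 0.414

In consistent units (E in GPa, α in ×10⁻⁶/K, σ_y in MPa):
  soda-lime glass: E = 69.43, α = 9.14, σ_y = 43.30 → σ = 105 MPa, n = 0.414
  alumina ceramic: E = 356.6, α = 8.14, σ_y = 345.0 → σ = 479 MPa, n = 0.720
  stainless steel: E = 201.3, α = 14.9, σ_y = 409.0 → σ = 495 MPa, n = 0.827
  tungsten: E = 400.0, α = 4.34, σ_y = 584.0 → σ = 286 MPa, n = 2.04
The minimum is soda-lime glass at n = 0.414.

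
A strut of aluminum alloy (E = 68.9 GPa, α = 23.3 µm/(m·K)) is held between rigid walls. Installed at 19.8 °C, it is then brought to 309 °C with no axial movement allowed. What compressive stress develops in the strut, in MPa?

464 MPa

ΔT = 289.2 K. Constrained thermal stress σ = E·α·ΔT = 68.90×10³ MPa × 23.3×10⁻⁶ × 289.2 = 464 MPa (compressive).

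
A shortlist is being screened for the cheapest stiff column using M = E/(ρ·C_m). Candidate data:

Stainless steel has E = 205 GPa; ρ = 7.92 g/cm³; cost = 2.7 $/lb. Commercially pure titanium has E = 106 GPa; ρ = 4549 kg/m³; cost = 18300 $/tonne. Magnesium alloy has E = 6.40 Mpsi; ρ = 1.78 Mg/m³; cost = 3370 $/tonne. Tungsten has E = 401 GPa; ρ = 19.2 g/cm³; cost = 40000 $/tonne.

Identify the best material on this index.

magnesium alloy

Convert each candidate to consistent units, then evaluate M:
  stainless steel: E = 205.0 GPa, ρ = 7920 kg/m³, cost = 5.952 $/kg
  commercially pure titanium: E = 106.0 GPa, ρ = 4549 kg/m³, cost = 18.30 $/kg
  magnesium alloy: E = 44.13 GPa, ρ = 1780 kg/m³, cost = 3.370 $/kg
  tungsten: E = 401.0 GPa, ρ = 19200 kg/m³, cost = 40.00 $/kg
  magnesium alloy: M = 7.36 MN·m per $
  stainless steel: M = 4.35 MN·m per $
  commercially pure titanium: M = 1.27 MN·m per $
  tungsten: M = 0.522 MN·m per $
Magnesium alloy ranks first.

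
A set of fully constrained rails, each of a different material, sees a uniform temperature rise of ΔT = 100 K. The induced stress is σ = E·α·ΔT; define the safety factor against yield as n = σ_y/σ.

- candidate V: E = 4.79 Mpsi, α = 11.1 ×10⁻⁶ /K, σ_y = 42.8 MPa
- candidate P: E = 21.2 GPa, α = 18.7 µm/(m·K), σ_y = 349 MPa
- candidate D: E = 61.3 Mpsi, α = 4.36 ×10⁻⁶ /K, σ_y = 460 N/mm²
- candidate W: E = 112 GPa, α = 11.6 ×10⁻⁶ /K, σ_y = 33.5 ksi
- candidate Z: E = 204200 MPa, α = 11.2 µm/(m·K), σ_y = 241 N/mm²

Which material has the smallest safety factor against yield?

In consistent units (E in GPa, α in ×10⁻⁶/K, σ_y in MPa):
  candidate V: E = 33.03, α = 11.1, σ_y = 42.80 → σ = 36.7 MPa, n = 1.17
  candidate P: E = 21.20, α = 18.7, σ_y = 349.0 → σ = 39.6 MPa, n = 8.80
  candidate D: E = 422.6, α = 4.36, σ_y = 460.0 → σ = 184 MPa, n = 2.50
  candidate W: E = 112.0, α = 11.6, σ_y = 231.0 → σ = 130 MPa, n = 1.78
  candidate Z: E = 204.2, α = 11.2, σ_y = 241.0 → σ = 229 MPa, n = 1.05
Smallest n: candidate Z with n = 1.05.

candidate Z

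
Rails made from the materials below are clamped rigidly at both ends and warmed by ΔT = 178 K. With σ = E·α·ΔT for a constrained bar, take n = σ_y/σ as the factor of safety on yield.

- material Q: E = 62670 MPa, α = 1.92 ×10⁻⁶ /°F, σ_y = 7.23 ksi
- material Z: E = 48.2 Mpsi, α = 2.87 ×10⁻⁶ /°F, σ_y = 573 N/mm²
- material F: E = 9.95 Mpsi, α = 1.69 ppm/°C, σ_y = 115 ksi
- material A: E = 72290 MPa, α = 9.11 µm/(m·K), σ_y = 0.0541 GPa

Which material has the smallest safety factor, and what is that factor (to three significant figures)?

material A, n = 0.462

With everything in SI (GPa, ×10⁻⁶/K, MPa):
  material Q: E = 62.67, α = 3.46, σ_y = 49.85 → σ = 38.6 MPa, n = 1.29
  material Z: E = 332.3, α = 5.17, σ_y = 573.0 → σ = 306 MPa, n = 1.88
  material F: E = 68.60, α = 1.69, σ_y = 792.9 → σ = 20.6 MPa, n = 38.4
  material A: E = 72.29, α = 9.11, σ_y = 54.10 → σ = 117 MPa, n = 0.462
Smallest n: material A with n = 0.462.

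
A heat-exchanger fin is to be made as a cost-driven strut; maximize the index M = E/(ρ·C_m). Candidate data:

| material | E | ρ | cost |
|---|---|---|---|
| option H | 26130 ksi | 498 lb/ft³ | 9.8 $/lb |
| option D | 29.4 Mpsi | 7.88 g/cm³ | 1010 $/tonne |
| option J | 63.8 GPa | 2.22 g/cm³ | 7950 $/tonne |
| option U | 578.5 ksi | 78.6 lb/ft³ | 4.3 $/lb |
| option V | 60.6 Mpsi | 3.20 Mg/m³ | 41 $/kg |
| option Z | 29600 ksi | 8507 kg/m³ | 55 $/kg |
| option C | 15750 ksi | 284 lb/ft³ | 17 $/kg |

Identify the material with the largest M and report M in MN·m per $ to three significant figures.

In SI units:
  option H: E = 180.2 GPa, ρ = 7977 kg/m³, cost = 21.60 $/kg
  option D: E = 202.7 GPa, ρ = 7880 kg/m³, cost = 1.010 $/kg
  option J: E = 63.80 GPa, ρ = 2220 kg/m³, cost = 7.950 $/kg
  option U: E = 3.989 GPa, ρ = 1259 kg/m³, cost = 9.480 $/kg
  option V: E = 417.8 GPa, ρ = 3200 kg/m³, cost = 41.00 $/kg
  option Z: E = 204.1 GPa, ρ = 8507 kg/m³, cost = 55.00 $/kg
  option C: E = 108.6 GPa, ρ = 4549 kg/m³, cost = 17.00 $/kg
  option D: M = 25.5 MN·m per $
  option J: M = 3.61 MN·m per $
  option V: M = 3.18 MN·m per $
  option C: M = 1.40 MN·m per $
  option H: M = 1.05 MN·m per $
  option Z: M = 0.436 MN·m per $
  option U: M = 0.334 MN·m per $
The maximum is for option D.

option D, M = 25.5 MN·m per $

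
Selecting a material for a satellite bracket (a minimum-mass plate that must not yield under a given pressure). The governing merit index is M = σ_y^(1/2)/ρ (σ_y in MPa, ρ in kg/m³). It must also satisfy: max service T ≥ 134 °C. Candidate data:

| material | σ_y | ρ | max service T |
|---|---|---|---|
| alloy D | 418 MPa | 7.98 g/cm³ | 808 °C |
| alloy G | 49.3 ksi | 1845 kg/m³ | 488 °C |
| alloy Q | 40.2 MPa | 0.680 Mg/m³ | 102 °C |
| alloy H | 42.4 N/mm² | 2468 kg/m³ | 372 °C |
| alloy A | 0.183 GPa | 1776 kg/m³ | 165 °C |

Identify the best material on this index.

alloy G

Screen on constraints: max service T ≥ 134 °C. Survivors: alloy D, alloy G, alloy H, alloy A.
Convert each candidate to consistent units, then evaluate M:
  alloy D: σ_y = 418.0 MPa, ρ = 7980 kg/m³
  alloy G: σ_y = 339.9 MPa, ρ = 1845 kg/m³
  alloy H: σ_y = 42.40 MPa, ρ = 2468 kg/m³
  alloy A: σ_y = 183.0 MPa, ρ = 1776 kg/m³
  alloy G: M = 9.99×10⁻³
  alloy A: M = 7.62×10⁻³
  alloy H: M = 2.64×10⁻³
  alloy D: M = 2.56×10⁻³
Highest index: alloy G.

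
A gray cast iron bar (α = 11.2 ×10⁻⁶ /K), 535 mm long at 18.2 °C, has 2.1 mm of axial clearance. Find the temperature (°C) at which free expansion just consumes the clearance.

369 °C

α·L₀·ΔT = 2.1 mm ⇒ ΔT = 2.1 / (11.2×10⁻⁶ × 535.0) = 350.5 K.
T = 18.2 + 350.5 = 368.7 °C.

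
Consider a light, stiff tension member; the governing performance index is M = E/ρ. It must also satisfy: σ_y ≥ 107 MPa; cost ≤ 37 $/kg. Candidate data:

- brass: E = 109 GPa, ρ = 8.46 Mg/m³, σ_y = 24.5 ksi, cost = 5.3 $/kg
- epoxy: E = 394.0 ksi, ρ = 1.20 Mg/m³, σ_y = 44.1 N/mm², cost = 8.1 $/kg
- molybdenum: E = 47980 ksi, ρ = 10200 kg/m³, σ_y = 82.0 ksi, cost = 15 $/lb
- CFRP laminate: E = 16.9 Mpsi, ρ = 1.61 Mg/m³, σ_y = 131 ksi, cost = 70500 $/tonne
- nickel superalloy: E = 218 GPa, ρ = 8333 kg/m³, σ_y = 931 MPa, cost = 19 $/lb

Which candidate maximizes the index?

Screen on constraints: σ_y ≥ 107 MPa; cost ≤ 37 $/kg. Survivors: brass, molybdenum.
After converting to SI:
  brass: E = 109.0 GPa, ρ = 8460 kg/m³
  molybdenum: E = 330.8 GPa, ρ = 10200 kg/m³
  molybdenum: M = 32.4 MN·m/kg
  brass: M = 12.9 MN·m/kg
Highest index: molybdenum.

molybdenum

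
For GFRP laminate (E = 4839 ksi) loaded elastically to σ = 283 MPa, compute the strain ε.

E = 4839 ksi = 33.36 GPa = 33360 MPa.
ε = σ/E = 283 / 33360 = 8.48×10⁻³.

8.48×10⁻³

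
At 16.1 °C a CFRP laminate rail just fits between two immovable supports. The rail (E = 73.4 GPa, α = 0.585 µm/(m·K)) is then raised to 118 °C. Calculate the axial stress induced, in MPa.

4.38 MPa

ΔT = 101.9 K. Constrained thermal stress σ = E·α·ΔT = 73.40×10³ MPa × 0.585×10⁻⁶ × 101.9 = 4.38 MPa (compressive).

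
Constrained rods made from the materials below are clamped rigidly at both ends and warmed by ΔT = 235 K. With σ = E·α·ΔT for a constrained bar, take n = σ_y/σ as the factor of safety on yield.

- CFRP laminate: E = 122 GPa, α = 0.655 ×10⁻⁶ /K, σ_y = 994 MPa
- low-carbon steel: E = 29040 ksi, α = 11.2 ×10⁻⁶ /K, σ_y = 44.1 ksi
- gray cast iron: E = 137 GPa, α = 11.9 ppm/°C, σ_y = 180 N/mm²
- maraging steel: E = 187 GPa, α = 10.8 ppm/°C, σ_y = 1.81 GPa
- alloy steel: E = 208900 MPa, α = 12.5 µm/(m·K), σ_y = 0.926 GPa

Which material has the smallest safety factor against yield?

Per material, after unit conversion:
  CFRP laminate: E = 122.0, α = 0.655, σ_y = 994.0 → σ = 18.8 MPa, n = 52.9
  low-carbon steel: E = 200.2, α = 11.2, σ_y = 304.1 → σ = 527 MPa, n = 0.577
  gray cast iron: E = 137.0, α = 11.9, σ_y = 180.0 → σ = 383 MPa, n = 0.470
  maraging steel: E = 187.0, α = 10.8, σ_y = 1810 → σ = 475 MPa, n = 3.81
  alloy steel: E = 208.9, α = 12.5, σ_y = 926.0 → σ = 614 MPa, n = 1.51
Smallest n: gray cast iron with n = 0.470.

gray cast iron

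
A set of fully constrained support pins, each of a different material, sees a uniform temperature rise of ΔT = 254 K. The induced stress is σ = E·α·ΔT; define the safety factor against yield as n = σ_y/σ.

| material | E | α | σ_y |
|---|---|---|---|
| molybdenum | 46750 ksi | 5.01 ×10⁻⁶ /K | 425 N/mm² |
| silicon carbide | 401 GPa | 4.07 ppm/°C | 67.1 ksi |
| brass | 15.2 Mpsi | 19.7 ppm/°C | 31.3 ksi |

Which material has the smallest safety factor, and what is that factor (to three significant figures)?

brass, n = 0.412

With everything in SI (GPa, ×10⁻⁶/K, MPa):
  molybdenum: E = 322.3, α = 5.01, σ_y = 425.0 → σ = 410 MPa, n = 1.04
  silicon carbide: E = 401.0, α = 4.07, σ_y = 462.6 → σ = 415 MPa, n = 1.12
  brass: E = 104.8, α = 19.7, σ_y = 215.8 → σ = 524 MPa, n = 0.412
The minimum is brass at n = 0.412.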